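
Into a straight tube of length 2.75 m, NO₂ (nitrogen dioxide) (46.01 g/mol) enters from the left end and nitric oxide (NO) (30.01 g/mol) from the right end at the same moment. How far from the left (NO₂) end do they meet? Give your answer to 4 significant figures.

The fronts meet when d_NO₂ + d_NO = L with d_NO₂/d_NO = √(M_NO/M_NO₂) (Graham's law). Here √(M_NO/M_NO₂) = √(30.01/46.01) = 0.8076.
With d_NO₂ + d_NO = 2.75 m, d_NO = 2.75/(1 + 0.8076) = 1.521 m.
d_NO₂ = 2.75 − 1.521 = 1.229 m.

1.229 m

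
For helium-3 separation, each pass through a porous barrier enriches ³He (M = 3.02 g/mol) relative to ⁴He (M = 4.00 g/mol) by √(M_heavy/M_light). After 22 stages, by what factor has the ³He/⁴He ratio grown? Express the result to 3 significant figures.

22.0

The single-stage factor is √(M_heavy/M_light), so 22 stages give [√(4.00/3.02)]^22 = (4.00/3.02)^(22/2).
= 1.32450^11 = 22.0.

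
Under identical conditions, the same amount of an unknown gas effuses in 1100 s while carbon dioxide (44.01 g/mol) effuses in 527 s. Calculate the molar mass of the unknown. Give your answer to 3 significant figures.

192 g/mol

From Graham's law, t_X/t_CO₂ = √(M_X/M_CO₂).
1100/527 = 2.087 = √(M_X/44.01)
M_X = 44.01 × 2.087² = 44.01 × 4.357 = 192 g/mol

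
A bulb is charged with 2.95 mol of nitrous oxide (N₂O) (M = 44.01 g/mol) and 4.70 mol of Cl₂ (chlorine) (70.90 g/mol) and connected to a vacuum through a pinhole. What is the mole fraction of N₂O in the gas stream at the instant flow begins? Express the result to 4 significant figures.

Each component's effusion rate ∝ (its partial pressure)·(1/√M) ∝ n_i/√M_i.
Mole fraction of N₂O in the effusate = (n_N₂O/√M_N₂O) / (n_N₂O/√M_N₂O + n_Cl₂/√M_Cl₂)
= (2.95/√44.01) / (2.95/√44.01 + 4.70/√70.90) = 0.4447/(0.4447 + 0.5582) = 0.4434.

0.4434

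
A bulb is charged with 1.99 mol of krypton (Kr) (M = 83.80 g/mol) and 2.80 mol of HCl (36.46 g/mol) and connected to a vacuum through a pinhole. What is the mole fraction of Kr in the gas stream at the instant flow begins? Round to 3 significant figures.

0.319

The effusion rate of species i is ∝ p_i/√M_i ∝ n_i/√M_i.
x_Kr(eff) = (n_Kr/√M_Kr) / (n_Kr/√M_Kr + n_HCl/√M_HCl)
= (1.99/√83.80) / (1.99/√83.80 + 2.80/√36.46) = 0.2174/(0.2174 + 0.4637) = 0.319.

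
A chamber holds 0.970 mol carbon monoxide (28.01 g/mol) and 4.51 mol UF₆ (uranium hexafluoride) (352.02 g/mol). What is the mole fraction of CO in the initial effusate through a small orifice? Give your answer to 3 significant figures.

The effusion rate of species i is ∝ p_i/√M_i ∝ n_i/√M_i.
Mole fraction of CO in the effusate = (n_CO/√M_CO) / (n_CO/√M_CO + n_UF₆/√M_UF₆)
= (0.970/√28.01) / (0.970/√28.01 + 4.51/√352.02) = 0.1833/(0.1833 + 0.2404) = 0.433.

0.433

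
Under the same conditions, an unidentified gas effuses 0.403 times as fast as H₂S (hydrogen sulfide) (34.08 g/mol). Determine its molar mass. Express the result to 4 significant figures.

By Graham's law, rate_X/rate_H₂S = √(M_H₂S/M_X).
0.403 = √(34.08/M_X)
M_X = 34.08 / 0.403² = 34.08 / 0.1624 = 209.8 g/mol

209.8 g/mol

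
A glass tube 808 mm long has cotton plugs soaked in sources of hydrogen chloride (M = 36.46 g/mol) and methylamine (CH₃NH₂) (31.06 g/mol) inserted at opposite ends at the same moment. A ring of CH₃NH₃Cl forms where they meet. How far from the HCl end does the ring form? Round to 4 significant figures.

Graham's law gives d_HCl/d_CH₃NH₂ = rate_HCl/rate_CH₃NH₂ = √(M_CH₃NH₂/M_HCl) = √(31.06/36.46) = 0.9230.
With d_HCl + d_CH₃NH₂ = 808 mm, d_CH₃NH₂ = 808/(1 + 0.9230) = 420.2 mm.
d_HCl = 808 − 420.2 = 387.8 mm.

387.8 mm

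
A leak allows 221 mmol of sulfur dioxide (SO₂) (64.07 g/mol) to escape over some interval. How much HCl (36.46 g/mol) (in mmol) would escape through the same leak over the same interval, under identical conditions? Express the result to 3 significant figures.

293 mmol

Since effusion rate ∝ 1/√M, rate_HCl/rate_SO₂ = √(M_SO₂/M_HCl) = √(64.07/36.46) = √1.757 = 1.326.
So the amount for HCl is 221 × 1.326 = 293 mmol.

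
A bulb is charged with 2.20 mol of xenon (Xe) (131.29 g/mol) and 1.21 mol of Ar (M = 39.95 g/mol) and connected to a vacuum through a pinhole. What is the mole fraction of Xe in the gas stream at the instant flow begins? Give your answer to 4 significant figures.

0.5007

The effusion rate of species i is ∝ p_i/√M_i ∝ n_i/√M_i.
x_Xe(eff) = (n_Xe/√M_Xe) / (n_Xe/√M_Xe + n_Ar/√M_Ar)
= (2.20/√131.29) / (2.20/√131.29 + 1.21/√39.95) = 0.1920/(0.1920 + 0.1914) = 0.5007.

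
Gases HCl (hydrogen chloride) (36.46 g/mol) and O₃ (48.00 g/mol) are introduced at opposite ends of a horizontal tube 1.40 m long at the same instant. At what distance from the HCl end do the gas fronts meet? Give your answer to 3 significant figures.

0.748 m

In equal time, each gas travels a distance ∝ its rate ∝ 1/√M, so d_HCl/d_O₃ = √(M_O₃/M_HCl) = √(48.00/36.46) = 1.147.
With d_HCl + d_O₃ = 1.40 m, d_O₃ = 1.40/(1 + 1.147) = 0.6520 m.
d_HCl = 1.40 − 0.6520 = 0.748 m.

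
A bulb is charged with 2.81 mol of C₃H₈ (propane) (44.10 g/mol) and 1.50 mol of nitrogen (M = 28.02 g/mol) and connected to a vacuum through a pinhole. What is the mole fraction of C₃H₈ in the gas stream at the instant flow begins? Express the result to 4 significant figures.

0.5989

Effusion rate of each component ∝ n_i/√M_i (partial pressure × 1/√M).
x_C₃H₈(eff) = (n_C₃H₈/√M_C₃H₈) / (n_C₃H₈/√M_C₃H₈ + n_N₂/√M_N₂)
= (2.81/√44.10) / (2.81/√44.10 + 1.50/√28.02) = 0.4231/(0.4231 + 0.2834) = 0.5989.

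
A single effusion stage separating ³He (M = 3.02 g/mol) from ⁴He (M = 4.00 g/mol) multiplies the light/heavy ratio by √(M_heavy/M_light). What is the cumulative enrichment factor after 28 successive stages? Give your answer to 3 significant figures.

Each stage multiplies the ratio by α = √(4.00/3.02), so after 28 stages the overall factor is α^28 = (4.00/3.02)^(28/2).
= 1.32450^14 = 51.1.

51.1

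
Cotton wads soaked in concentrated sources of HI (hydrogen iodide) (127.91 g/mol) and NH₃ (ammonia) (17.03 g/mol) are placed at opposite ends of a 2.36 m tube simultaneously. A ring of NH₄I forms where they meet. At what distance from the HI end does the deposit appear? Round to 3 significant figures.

0.631 m

Graham's law gives d_HI/d_NH₃ = rate_HI/rate_NH₃ = √(M_NH₃/M_HI) = √(17.03/127.91) = 0.3649.
With d_HI + d_NH₃ = 2.36 m, d_NH₃ = 2.36/(1 + 0.3649) = 1.729 m.
d_HI = 2.36 − 1.729 = 0.631 m.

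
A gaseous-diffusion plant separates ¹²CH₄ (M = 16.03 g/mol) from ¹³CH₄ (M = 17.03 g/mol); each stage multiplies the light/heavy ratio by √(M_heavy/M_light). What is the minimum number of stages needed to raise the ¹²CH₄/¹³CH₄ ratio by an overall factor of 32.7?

116

Per stage α = (17.03/16.03)^(1/2) = 1.06238^0.5, giving ln α = 0.03026.
Need α^N ≥ 32.7 ⇒ N ≥ ln(32.7) / ln α = 3.487 / 0.03026 = 115.26.
Minimum whole number of stages: N = 116.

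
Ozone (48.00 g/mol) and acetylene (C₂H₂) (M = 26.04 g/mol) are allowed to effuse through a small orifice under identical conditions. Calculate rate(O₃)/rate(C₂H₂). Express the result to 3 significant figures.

0.737

By Graham's law, rate_O₃/rate_C₂H₂ = √(M_C₂H₂/M_O₃) = √(26.04/48.00) = √0.5425 = 0.737.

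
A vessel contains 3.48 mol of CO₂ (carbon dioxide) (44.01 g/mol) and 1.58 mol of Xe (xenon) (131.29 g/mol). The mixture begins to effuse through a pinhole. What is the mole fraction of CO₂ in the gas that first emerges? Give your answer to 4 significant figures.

0.7918

Effusion rate of each component ∝ n_i/√M_i (partial pressure × 1/√M).
x_CO₂(eff) = (n_CO₂/√M_CO₂) / (n_CO₂/√M_CO₂ + n_Xe/√M_Xe)
= (3.48/√44.01) / (3.48/√44.01 + 1.58/√131.29) = 0.5246/(0.5246 + 0.1379) = 0.7918.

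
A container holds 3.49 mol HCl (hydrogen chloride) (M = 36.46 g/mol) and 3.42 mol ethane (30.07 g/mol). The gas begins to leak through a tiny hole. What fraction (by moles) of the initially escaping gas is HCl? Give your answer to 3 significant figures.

The effusion rate of species i is ∝ p_i/√M_i ∝ n_i/√M_i.
So x_HCl in the escaping gas = (n_HCl/√M_HCl) / Σ(n_i/√M_i)
= (3.49/√36.46) / (3.49/√36.46 + 3.42/√30.07) = 0.5780/(0.5780 + 0.6237) = 0.481.

0.481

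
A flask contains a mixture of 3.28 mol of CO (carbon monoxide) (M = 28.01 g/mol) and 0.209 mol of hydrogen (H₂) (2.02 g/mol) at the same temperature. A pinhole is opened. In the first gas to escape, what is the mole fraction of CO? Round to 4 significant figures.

0.8082

Effusion rate of each component ∝ n_i/√M_i (partial pressure × 1/√M).
x_CO(eff) = (n_CO/√M_CO) / (n_CO/√M_CO + n_H₂/√M_H₂)
= (3.28/√28.01) / (3.28/√28.01 + 0.209/√2.02) = 0.6198/(0.6198 + 0.1471) = 0.8082.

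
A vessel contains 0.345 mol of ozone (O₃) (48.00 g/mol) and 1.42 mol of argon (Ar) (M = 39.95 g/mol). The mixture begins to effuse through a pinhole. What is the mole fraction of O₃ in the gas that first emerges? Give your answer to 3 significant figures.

Each component's effusion rate ∝ (its partial pressure)·(1/√M) ∝ n_i/√M_i.
So x_O₃ in the escaping gas = (n_O₃/√M_O₃) / Σ(n_i/√M_i)
= (0.345/√48.00) / (0.345/√48.00 + 1.42/√39.95) = 0.04980/(0.04980 + 0.2247) = 0.181.

0.181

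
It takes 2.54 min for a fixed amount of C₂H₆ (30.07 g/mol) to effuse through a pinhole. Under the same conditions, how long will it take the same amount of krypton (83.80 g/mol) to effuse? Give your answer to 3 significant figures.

From Graham's law, t_Kr/t_C₂H₆ = √(M_Kr/M_C₂H₆) = √(83.80/30.07) = √2.787 = 1.669.
So the time for Kr is 2.54 × 1.669 = 4.24 min.

4.24 min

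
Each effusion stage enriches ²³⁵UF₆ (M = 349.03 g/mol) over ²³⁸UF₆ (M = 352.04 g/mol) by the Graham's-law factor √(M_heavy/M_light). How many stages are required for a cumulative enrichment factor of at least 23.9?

Per stage α = (352.04/349.03)^(1/2) = 1.00862^0.5, giving ln α = 0.004293.
Need α^N ≥ 23.9 ⇒ N ≥ ln(23.9) / ln α = 3.174 / 0.004293 = 739.23.
Minimum whole number of stages: N = 740.

740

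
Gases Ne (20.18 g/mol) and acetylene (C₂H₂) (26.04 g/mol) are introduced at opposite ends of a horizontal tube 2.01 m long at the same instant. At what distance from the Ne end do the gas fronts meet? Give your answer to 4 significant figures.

1.069 m

Distances travelled in equal time are proportional to diffusion rates, so d_Ne/d_C₂H₂ = √(M_C₂H₂/M_Ne) = √(26.04/20.18) = 1.136.
With d_Ne + d_C₂H₂ = 2.01 m, d_C₂H₂ = 2.01/(1 + 1.136) = 0.9410 m.
d_Ne = 2.01 − 0.9410 = 1.069 m.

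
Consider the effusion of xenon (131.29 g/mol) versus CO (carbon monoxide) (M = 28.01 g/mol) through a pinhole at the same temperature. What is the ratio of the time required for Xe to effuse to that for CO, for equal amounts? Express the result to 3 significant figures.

From Graham's law, t_Xe/t_CO = √(M_Xe/M_CO) = √(131.29/28.01) = √4.687 = 2.17.

2.17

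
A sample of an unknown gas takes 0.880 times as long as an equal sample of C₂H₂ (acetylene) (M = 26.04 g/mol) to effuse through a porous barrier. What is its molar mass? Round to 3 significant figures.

Since effusion rate ∝ 1/√M, t_X/t_C₂H₂ = √(M_X/M_C₂H₂).
0.880 = √(M_X/26.04)
M_X = 26.04 × 0.880² = 26.04 × 0.7744 = 20.2 g/mol

20.2 g/mol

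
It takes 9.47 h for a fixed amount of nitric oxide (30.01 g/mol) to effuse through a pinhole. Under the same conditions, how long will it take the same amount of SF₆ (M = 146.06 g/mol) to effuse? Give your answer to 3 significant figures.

Using Graham's law: t_SF₆/t_NO = √(M_SF₆/M_NO) = √(146.06/30.01) = √4.867 = 2.206.
So the time for SF₆ is 9.47 × 2.206 = 20.9 h.

20.9 h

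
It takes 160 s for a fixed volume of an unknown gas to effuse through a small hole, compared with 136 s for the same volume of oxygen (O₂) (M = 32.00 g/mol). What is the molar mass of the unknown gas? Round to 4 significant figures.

44.29 g/mol

Since effusion rate ∝ 1/√M, t_X/t_O₂ = √(M_X/M_O₂).
160/136 = 1.176 = √(M_X/32.00)
M_X = 32.00 × 1.176² = 32.00 × 1.384 = 44.29 g/mol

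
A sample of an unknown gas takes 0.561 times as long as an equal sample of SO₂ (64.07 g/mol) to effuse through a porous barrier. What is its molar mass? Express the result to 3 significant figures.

By Graham's law, t_X/t_SO₂ = √(M_X/M_SO₂).
0.561 = √(M_X/64.07)
M_X = 64.07 × 0.561² = 64.07 × 0.3147 = 20.2 g/mol

20.2 g/mol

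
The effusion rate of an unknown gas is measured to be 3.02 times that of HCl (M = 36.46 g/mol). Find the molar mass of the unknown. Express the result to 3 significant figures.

Since effusion rate ∝ 1/√M, rate_X/rate_HCl = √(M_HCl/M_X).
3.02 = √(36.46/M_X)
M_X = 36.46 / 3.02² = 36.46 / 9.120 = 4.00 g/mol

4.00 g/mol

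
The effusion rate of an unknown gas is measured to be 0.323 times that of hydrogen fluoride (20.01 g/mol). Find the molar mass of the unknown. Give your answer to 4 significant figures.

Since effusion rate ∝ 1/√M, rate_X/rate_HF = √(M_HF/M_X).
0.323 = √(20.01/M_X)
M_X = 20.01 / 0.323² = 20.01 / 0.1043 = 191.8 g/mol

191.8 g/mol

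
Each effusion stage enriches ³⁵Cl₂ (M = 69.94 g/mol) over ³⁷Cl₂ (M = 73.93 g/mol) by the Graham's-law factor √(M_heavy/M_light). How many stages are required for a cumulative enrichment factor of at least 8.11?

Single-stage factor α = √(73.93/69.94), so ln α = ½ ln(1.05705) = 0.02774.
Need α^N ≥ 8.11 ⇒ N ≥ ln(8.11) / ln α = 2.093 / 0.02774 = 75.45.
So at least 76 stages are needed.

76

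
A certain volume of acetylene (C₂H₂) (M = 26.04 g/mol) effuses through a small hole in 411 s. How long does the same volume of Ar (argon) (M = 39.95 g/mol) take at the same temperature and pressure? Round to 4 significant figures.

Since effusion rate ∝ 1/√M, t_Ar/t_C₂H₂ = √(M_Ar/M_C₂H₂) = √(39.95/26.04) = √1.534 = 1.239.
So the time for Ar is 411 × 1.239 = 509.1 s.

509.1 s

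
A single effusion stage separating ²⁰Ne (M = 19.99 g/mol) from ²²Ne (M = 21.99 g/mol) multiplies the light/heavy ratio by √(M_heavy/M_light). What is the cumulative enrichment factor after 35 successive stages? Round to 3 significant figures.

After 35 stages the ratio has grown by (√(21.99/19.99))^35 = (21.99/19.99)^(35/2).
= 1.10005^(35/2) = 5.31.

5.31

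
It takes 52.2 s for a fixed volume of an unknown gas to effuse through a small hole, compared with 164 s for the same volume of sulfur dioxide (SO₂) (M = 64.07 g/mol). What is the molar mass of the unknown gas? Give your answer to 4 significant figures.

6.491 g/mol

Since effusion rate ∝ 1/√M, t_X/t_SO₂ = √(M_X/M_SO₂).
52.2/164 = 0.3183 = √(M_X/64.07)
M_X = 64.07 × 0.3183² = 64.07 × 0.1013 = 6.491 g/mol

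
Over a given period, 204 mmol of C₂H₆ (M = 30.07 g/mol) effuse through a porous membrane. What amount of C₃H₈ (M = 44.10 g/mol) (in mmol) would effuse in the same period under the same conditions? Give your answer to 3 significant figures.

168 mmol

By Graham's law, rate_C₃H₈/rate_C₂H₆ = √(M_C₂H₆/M_C₃H₈) = √(30.07/44.10) = √0.6819 = 0.8257.
So the amount for C₃H₈ is 204 × 0.8257 = 168 mmol.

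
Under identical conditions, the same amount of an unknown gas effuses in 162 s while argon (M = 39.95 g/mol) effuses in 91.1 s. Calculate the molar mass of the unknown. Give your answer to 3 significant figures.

126 g/mol

Graham's law gives t_X/t_Ar = √(M_X/M_Ar).
162/91.1 = 1.778 = √(M_X/39.95)
M_X = 39.95 × 1.778² = 39.95 × 3.162 = 126 g/mol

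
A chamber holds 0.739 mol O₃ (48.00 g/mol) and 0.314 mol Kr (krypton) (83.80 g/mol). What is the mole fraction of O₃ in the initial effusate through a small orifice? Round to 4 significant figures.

0.7567

Effusion rate of each component ∝ n_i/√M_i (partial pressure × 1/√M).
So x_O₃ in the escaping gas = (n_O₃/√M_O₃) / Σ(n_i/√M_i)
= (0.739/√48.00) / (0.739/√48.00 + 0.314/√83.80) = 0.1067/(0.1067 + 0.03430) = 0.7567.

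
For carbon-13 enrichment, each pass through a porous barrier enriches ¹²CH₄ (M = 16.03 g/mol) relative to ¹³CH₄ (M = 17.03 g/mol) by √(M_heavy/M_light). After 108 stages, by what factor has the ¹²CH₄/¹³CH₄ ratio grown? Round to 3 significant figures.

26.3

Each stage multiplies the ratio by α = √(17.03/16.03), so after 108 stages the overall factor is α^108 = (17.03/16.03)^(108/2).
= 1.06238^54 = 26.3.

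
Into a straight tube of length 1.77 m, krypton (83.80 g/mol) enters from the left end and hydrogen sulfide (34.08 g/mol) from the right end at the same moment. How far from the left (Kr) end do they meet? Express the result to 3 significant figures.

Graham's law gives d_Kr/d_H₂S = rate_Kr/rate_H₂S = √(M_H₂S/M_Kr) = √(34.08/83.80) = 0.6377.
With d_Kr + d_H₂S = 1.77 m, d_H₂S = 1.77/(1 + 0.6377) = 1.081 m.
d_Kr = 1.77 − 1.081 = 0.689 m.

0.689 m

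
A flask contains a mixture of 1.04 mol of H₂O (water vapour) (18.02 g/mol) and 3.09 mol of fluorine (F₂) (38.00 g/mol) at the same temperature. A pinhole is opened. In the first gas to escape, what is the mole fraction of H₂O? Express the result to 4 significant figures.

0.3283

Each component's effusion rate ∝ (its partial pressure)·(1/√M) ∝ n_i/√M_i.
x_H₂O(eff) = (n_H₂O/√M_H₂O) / (n_H₂O/√M_H₂O + n_F₂/√M_F₂)
= (1.04/√18.02) / (1.04/√18.02 + 3.09/√38.00) = 0.2450/(0.2450 + 0.5013) = 0.3283.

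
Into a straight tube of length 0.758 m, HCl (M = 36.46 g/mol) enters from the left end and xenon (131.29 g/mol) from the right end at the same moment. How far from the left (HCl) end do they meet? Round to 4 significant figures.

Distances travelled in equal time are proportional to diffusion rates, so d_HCl/d_Xe = √(M_Xe/M_HCl) = √(131.29/36.46) = 1.898.
With d_HCl + d_Xe = 0.758 m, d_Xe = 0.758/(1 + 1.898) = 0.2616 m.
d_HCl = 0.758 − 0.2616 = 0.4964 m.

0.4964 m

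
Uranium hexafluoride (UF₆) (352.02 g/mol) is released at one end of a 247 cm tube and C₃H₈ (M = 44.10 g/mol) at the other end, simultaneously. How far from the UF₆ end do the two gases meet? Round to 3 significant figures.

64.6 cm

The fronts meet when d_UF₆ + d_C₃H₈ = L with d_UF₆/d_C₃H₈ = √(M_C₃H₈/M_UF₆) (Graham's law). Here √(M_C₃H₈/M_UF₆) = √(44.10/352.02) = 0.3539.
With d_UF₆ + d_C₃H₈ = 247 cm, d_C₃H₈ = 247/(1 + 0.3539) = 182.4 cm.
d_UF₆ = 247 − 182.4 = 64.6 cm.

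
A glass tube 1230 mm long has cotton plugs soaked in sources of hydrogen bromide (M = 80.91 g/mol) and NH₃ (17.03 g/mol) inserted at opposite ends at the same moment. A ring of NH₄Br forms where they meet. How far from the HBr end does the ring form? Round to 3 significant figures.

Graham's law gives d_HBr/d_NH₃ = rate_HBr/rate_NH₃ = √(M_NH₃/M_HBr) = √(17.03/80.91) = 0.4588.
With d_HBr + d_NH₃ = 1230 mm, d_NH₃ = 1230/(1 + 0.4588) = 843.2 mm.
d_HBr = 1230 − 843.2 = 387 mm.

387 mm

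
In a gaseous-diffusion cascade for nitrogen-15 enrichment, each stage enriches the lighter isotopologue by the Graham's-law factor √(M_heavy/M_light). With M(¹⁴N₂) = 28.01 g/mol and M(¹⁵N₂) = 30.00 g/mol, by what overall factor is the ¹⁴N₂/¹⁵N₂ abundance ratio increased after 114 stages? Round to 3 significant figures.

After 114 stages the ratio has grown by (√(30.00/28.01))^114 = (30.00/28.01)^(114/2).
= 1.07105^57 = 50.0.

50.0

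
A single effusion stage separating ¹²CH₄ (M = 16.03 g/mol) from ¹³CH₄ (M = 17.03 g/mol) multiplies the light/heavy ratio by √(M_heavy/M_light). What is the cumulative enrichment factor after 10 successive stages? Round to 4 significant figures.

The single-stage factor is √(M_heavy/M_light), so 10 stages give [√(17.03/16.03)]^10 = (17.03/16.03)^(10/2).
= 1.06238^5 = 1.353.

1.353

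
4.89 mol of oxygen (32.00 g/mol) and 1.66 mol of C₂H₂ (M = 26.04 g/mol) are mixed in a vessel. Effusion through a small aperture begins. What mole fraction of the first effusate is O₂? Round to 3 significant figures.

Rate_i ∝ x_i/√M_i (Graham's law weighted by mole fraction), so the effusate composition follows n_i/√M_i.
Mole fraction of O₂ in the effusate = (n_O₂/√M_O₂) / (n_O₂/√M_O₂ + n_C₂H₂/√M_C₂H₂)
= (4.89/√32.00) / (4.89/√32.00 + 1.66/√26.04) = 0.8644/(0.8644 + 0.3253) = 0.727.

0.727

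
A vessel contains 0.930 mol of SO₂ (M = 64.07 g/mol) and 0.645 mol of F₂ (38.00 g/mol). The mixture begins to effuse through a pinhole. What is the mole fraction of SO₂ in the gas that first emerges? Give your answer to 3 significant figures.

0.526

Rate_i ∝ x_i/√M_i (Graham's law weighted by mole fraction), so the effusate composition follows n_i/√M_i.
So x_SO₂ in the escaping gas = (n_SO₂/√M_SO₂) / Σ(n_i/√M_i)
= (0.930/√64.07) / (0.930/√64.07 + 0.645/√38.00) = 0.1162/(0.1162 + 0.1046) = 0.526.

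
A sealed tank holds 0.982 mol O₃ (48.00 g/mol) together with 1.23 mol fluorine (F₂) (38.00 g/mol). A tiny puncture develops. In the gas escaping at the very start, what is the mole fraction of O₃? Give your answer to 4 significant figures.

Rate_i ∝ x_i/√M_i (Graham's law weighted by mole fraction), so the effusate composition follows n_i/√M_i.
x_O₃(eff) = (n_O₃/√M_O₃) / (n_O₃/√M_O₃ + n_F₂/√M_F₂)
= (0.982/√48.00) / (0.982/√48.00 + 1.23/√38.00) = 0.1417/(0.1417 + 0.1995) = 0.4153.

0.4153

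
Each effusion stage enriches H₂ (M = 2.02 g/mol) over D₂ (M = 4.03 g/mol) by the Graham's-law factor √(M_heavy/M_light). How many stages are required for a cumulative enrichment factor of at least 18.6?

9

With α = √(4.03/2.02) per stage, ln α = ½ ln(1.99505) = 0.3453.
Need α^N ≥ 18.6 ⇒ N ≥ ln(18.6) / ln α = 2.923 / 0.3453 = 8.46.
Rounding up, N = 9 stages.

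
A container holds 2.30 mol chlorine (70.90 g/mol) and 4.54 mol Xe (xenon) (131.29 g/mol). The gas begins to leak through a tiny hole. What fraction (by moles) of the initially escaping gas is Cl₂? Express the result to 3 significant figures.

0.408

Rate_i ∝ x_i/√M_i (Graham's law weighted by mole fraction), so the effusate composition follows n_i/√M_i.
So x_Cl₂ in the escaping gas = (n_Cl₂/√M_Cl₂) / Σ(n_i/√M_i)
= (2.30/√70.90) / (2.30/√70.90 + 4.54/√131.29) = 0.2732/(0.2732 + 0.3962) = 0.408.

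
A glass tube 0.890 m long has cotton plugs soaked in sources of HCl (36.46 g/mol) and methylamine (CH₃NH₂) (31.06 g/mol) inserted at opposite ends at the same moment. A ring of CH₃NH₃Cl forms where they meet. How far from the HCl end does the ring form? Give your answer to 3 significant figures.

Distances travelled in equal time are proportional to diffusion rates, so d_HCl/d_CH₃NH₂ = √(M_CH₃NH₂/M_HCl) = √(31.06/36.46) = 0.9230.
With d_HCl + d_CH₃NH₂ = 0.890 m, d_CH₃NH₂ = 0.890/(1 + 0.9230) = 0.4628 m.
d_HCl = 0.890 − 0.4628 = 0.427 m.

0.427 m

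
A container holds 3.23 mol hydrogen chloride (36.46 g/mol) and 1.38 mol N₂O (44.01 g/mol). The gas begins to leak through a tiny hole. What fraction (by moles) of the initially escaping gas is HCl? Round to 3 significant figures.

0.720

Effusion rate of each component ∝ n_i/√M_i (partial pressure × 1/√M).
x_HCl(eff) = (n_HCl/√M_HCl) / (n_HCl/√M_HCl + n_N₂O/√M_N₂O)
= (3.23/√36.46) / (3.23/√36.46 + 1.38/√44.01) = 0.5349/(0.5349 + 0.2080) = 0.720.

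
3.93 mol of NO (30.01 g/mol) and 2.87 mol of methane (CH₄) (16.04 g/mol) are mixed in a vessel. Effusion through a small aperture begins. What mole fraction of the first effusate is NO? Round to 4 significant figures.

Effusion rate of each component ∝ n_i/√M_i (partial pressure × 1/√M).
x_NO(eff) = (n_NO/√M_NO) / (n_NO/√M_NO + n_CH₄/√M_CH₄)
= (3.93/√30.01) / (3.93/√30.01 + 2.87/√16.04) = 0.7174/(0.7174 + 0.7166) = 0.5003.

0.5003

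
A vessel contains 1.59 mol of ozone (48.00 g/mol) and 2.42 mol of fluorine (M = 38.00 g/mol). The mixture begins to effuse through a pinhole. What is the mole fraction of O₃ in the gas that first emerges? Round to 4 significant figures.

Effusion rate of each component ∝ n_i/√M_i (partial pressure × 1/√M).
x_O₃(eff) = (n_O₃/√M_O₃) / (n_O₃/√M_O₃ + n_F₂/√M_F₂)
= (1.59/√48.00) / (1.59/√48.00 + 2.42/√38.00) = 0.2295/(0.2295 + 0.3926) = 0.3689.

0.3689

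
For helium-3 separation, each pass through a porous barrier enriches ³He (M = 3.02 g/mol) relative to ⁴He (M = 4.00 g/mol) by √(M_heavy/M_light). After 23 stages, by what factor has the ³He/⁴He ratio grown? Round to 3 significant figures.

25.3

Each stage multiplies the ratio by α = √(4.00/3.02), so after 23 stages the overall factor is α^23 = (4.00/3.02)^(23/2).
= 1.32450^(23/2) = 25.3.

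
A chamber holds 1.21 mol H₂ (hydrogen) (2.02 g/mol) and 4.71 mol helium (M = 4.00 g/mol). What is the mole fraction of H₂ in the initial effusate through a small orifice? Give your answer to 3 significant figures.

0.266

Each component's effusion rate ∝ (its partial pressure)·(1/√M) ∝ n_i/√M_i.
x_H₂(eff) = (n_H₂/√M_H₂) / (n_H₂/√M_H₂ + n_He/√M_He)
= (1.21/√2.02) / (1.21/√2.02 + 4.71/√4.00) = 0.8514/(0.8514 + 2.355) = 0.266.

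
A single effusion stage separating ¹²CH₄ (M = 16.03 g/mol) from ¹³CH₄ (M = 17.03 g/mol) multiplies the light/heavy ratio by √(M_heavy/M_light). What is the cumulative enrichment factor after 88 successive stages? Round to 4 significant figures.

14.33

The single-stage factor is √(M_heavy/M_light), so 88 stages give [√(17.03/16.03)]^88 = (17.03/16.03)^(88/2).
= 1.06238^44 = 14.33.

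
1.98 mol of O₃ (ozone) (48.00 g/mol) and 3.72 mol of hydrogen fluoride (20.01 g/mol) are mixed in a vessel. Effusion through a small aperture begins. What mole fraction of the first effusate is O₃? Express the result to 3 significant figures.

Each component's effusion rate ∝ (its partial pressure)·(1/√M) ∝ n_i/√M_i.
x_O₃(eff) = (n_O₃/√M_O₃) / (n_O₃/√M_O₃ + n_HF/√M_HF)
= (1.98/√48.00) / (1.98/√48.00 + 3.72/√20.01) = 0.2858/(0.2858 + 0.8316) = 0.256.

0.256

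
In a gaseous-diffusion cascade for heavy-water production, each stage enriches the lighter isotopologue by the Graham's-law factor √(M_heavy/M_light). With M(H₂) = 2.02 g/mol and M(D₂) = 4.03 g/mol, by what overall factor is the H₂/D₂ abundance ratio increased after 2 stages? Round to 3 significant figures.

2.00

Each stage multiplies the ratio by α = √(4.03/2.02), so after 2 stages the overall factor is α^2 = (4.03/2.02)^(2/2).
= 1.99505^1 = 2.00.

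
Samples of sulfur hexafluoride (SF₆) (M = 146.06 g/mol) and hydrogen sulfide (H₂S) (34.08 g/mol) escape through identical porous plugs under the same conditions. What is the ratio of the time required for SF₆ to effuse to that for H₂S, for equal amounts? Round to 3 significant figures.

2.07

Since effusion rate ∝ 1/√M, t_SF₆/t_H₂S = √(M_SF₆/M_H₂S) = √(146.06/34.08) = √4.286 = 2.07.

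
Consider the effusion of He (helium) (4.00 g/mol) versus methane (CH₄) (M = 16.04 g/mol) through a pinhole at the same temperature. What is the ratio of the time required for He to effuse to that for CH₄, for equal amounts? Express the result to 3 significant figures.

Using Graham's law: t_He/t_CH₄ = √(M_He/M_CH₄) = √(4.00/16.04) = √0.2494 = 0.499.

0.499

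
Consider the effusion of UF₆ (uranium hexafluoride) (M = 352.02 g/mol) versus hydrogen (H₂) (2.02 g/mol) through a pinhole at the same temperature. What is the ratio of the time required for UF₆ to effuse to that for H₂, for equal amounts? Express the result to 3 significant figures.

13.2

From Graham's law, t_UF₆/t_H₂ = √(M_UF₆/M_H₂) = √(352.02/2.02) = √174.3 = 13.2.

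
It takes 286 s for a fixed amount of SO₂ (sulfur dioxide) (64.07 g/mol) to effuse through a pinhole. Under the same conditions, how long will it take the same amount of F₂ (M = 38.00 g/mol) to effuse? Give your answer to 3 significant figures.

220 s

Using Graham's law: t_F₂/t_SO₂ = √(M_F₂/M_SO₂) = √(38.00/64.07) = √0.5931 = 0.7701.
So the time for F₂ is 286 × 0.7701 = 220 s.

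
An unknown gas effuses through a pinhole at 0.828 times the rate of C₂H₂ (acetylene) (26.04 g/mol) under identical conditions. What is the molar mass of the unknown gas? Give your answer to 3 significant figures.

Graham's law gives rate_X/rate_C₂H₂ = √(M_C₂H₂/M_X).
0.828 = √(26.04/M_X)
M_X = 26.04 / 0.828² = 26.04 / 0.6856 = 38.0 g/mol

38.0 g/mol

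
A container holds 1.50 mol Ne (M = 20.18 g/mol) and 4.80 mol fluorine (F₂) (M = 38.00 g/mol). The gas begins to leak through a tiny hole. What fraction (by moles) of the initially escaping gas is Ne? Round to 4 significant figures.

Each component's effusion rate ∝ (its partial pressure)·(1/√M) ∝ n_i/√M_i.
Mole fraction of Ne in the effusate = (n_Ne/√M_Ne) / (n_Ne/√M_Ne + n_F₂/√M_F₂)
= (1.50/√20.18) / (1.50/√20.18 + 4.80/√38.00) = 0.3339/(0.3339 + 0.7787) = 0.3001.

0.3001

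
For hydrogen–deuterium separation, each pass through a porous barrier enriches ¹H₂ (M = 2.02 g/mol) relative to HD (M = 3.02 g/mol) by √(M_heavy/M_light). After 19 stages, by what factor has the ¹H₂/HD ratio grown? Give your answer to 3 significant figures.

Each stage multiplies the ratio by α = √(3.02/2.02), so after 19 stages the overall factor is α^19 = (3.02/2.02)^(19/2).
= 1.49505^(19/2) = 45.6.

45.6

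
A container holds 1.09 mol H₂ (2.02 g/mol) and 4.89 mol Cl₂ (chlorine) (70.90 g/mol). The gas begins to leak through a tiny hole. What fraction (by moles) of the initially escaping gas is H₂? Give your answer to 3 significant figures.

Each component's effusion rate ∝ (its partial pressure)·(1/√M) ∝ n_i/√M_i.
So x_H₂ in the escaping gas = (n_H₂/√M_H₂) / Σ(n_i/√M_i)
= (1.09/√2.02) / (1.09/√2.02 + 4.89/√70.90) = 0.7669/(0.7669 + 0.5807) = 0.569.

0.569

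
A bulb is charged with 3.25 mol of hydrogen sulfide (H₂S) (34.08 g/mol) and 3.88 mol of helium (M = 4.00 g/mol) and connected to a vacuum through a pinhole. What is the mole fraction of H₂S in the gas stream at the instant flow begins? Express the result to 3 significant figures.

0.223

Rate_i ∝ x_i/√M_i (Graham's law weighted by mole fraction), so the effusate composition follows n_i/√M_i.
So x_H₂S in the escaping gas = (n_H₂S/√M_H₂S) / Σ(n_i/√M_i)
= (3.25/√34.08) / (3.25/√34.08 + 3.88/√4.00) = 0.5567/(0.5567 + 1.940) = 0.223.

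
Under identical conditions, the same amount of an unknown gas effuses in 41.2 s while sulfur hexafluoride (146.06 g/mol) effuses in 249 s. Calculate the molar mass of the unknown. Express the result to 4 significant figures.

Since effusion rate ∝ 1/√M, t_X/t_SF₆ = √(M_X/M_SF₆).
41.2/249 = 0.1655 = √(M_X/146.06)
M_X = 146.06 × 0.1655² = 146.06 × 0.02738 = 3.999 g/mol

3.999 g/mol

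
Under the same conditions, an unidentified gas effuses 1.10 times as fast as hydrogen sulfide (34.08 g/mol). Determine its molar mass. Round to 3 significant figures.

Graham's law gives rate_X/rate_H₂S = √(M_H₂S/M_X).
1.10 = √(34.08/M_X)
M_X = 34.08 / 1.10² = 34.08 / 1.210 = 28.2 g/mol

28.2 g/mol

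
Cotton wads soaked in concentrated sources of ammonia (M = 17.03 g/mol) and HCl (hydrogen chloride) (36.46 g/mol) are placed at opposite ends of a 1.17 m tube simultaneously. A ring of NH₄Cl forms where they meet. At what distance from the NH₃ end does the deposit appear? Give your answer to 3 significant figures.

0.695 m

In equal time, each gas travels a distance ∝ its rate ∝ 1/√M, so d_NH₃/d_HCl = √(M_HCl/M_NH₃) = √(36.46/17.03) = 1.463.
With d_NH₃ + d_HCl = 1.17 m, d_HCl = 1.17/(1 + 1.463) = 0.4750 m.
d_NH₃ = 1.17 − 0.4750 = 0.695 m.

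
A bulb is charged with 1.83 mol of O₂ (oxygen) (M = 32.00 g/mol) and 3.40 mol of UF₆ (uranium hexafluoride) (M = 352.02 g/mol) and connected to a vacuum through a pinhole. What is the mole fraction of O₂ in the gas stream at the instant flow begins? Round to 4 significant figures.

0.6410

Each component's effusion rate ∝ (its partial pressure)·(1/√M) ∝ n_i/√M_i.
x_O₂(eff) = (n_O₂/√M_O₂) / (n_O₂/√M_O₂ + n_UF₆/√M_UF₆)
= (1.83/√32.00) / (1.83/√32.00 + 3.40/√352.02) = 0.3235/(0.3235 + 0.1812) = 0.6410.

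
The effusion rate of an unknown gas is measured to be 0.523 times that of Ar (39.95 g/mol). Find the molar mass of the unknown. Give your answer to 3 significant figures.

By Graham's law, rate_X/rate_Ar = √(M_Ar/M_X).
0.523 = √(39.95/M_X)
M_X = 39.95 / 0.523² = 39.95 / 0.2735 = 146 g/mol

146 g/mol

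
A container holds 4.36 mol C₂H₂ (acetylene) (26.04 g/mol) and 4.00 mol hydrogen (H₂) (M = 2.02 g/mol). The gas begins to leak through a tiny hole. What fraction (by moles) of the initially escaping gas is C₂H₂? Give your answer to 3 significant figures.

Rate_i ∝ x_i/√M_i (Graham's law weighted by mole fraction), so the effusate composition follows n_i/√M_i.
x_C₂H₂(eff) = (n_C₂H₂/√M_C₂H₂) / (n_C₂H₂/√M_C₂H₂ + n_H₂/√M_H₂)
= (4.36/√26.04) / (4.36/√26.04 + 4.00/√2.02) = 0.8544/(0.8544 + 2.814) = 0.233.

0.233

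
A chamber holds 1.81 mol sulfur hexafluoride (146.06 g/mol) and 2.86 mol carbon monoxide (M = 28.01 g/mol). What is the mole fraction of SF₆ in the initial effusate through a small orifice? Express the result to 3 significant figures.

Effusion rate of each component ∝ n_i/√M_i (partial pressure × 1/√M).
x_SF₆(eff) = (n_SF₆/√M_SF₆) / (n_SF₆/√M_SF₆ + n_CO/√M_CO)
= (1.81/√146.06) / (1.81/√146.06 + 2.86/√28.01) = 0.1498/(0.1498 + 0.5404) = 0.217.

0.217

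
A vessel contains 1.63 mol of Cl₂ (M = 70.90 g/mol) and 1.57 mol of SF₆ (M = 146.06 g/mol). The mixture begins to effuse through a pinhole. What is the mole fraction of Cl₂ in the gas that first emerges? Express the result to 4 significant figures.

Rate_i ∝ x_i/√M_i (Graham's law weighted by mole fraction), so the effusate composition follows n_i/√M_i.
So x_Cl₂ in the escaping gas = (n_Cl₂/√M_Cl₂) / Σ(n_i/√M_i)
= (1.63/√70.90) / (1.63/√70.90 + 1.57/√146.06) = 0.1936/(0.1936 + 0.1299) = 0.5984.

0.5984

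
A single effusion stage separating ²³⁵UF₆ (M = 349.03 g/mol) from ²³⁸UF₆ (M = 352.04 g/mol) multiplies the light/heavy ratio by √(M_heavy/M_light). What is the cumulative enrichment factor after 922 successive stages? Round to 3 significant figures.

Each stage multiplies the ratio by α = √(352.04/349.03), so after 922 stages the overall factor is α^922 = (352.04/349.03)^(922/2).
= 1.00862^461 = 52.4.

52.4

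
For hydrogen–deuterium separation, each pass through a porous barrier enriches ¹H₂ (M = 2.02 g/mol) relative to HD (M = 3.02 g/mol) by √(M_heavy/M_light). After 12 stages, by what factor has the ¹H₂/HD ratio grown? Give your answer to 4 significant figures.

Each stage multiplies the ratio by α = √(3.02/2.02), so after 12 stages the overall factor is α^12 = (3.02/2.02)^(12/2).
= 1.49505^6 = 11.17.

11.17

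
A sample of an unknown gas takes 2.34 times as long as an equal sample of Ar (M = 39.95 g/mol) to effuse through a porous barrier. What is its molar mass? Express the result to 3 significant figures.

Using Graham's law: t_X/t_Ar = √(M_X/M_Ar).
2.34 = √(M_X/39.95)
M_X = 39.95 × 2.34² = 39.95 × 5.476 = 219 g/mol

219 g/mol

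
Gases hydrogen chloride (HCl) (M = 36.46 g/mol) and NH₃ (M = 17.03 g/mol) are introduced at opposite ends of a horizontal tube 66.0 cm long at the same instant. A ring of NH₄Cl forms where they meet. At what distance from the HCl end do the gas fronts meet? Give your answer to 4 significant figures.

Graham's law gives d_HCl/d_NH₃ = rate_HCl/rate_NH₃ = √(M_NH₃/M_HCl) = √(17.03/36.46) = 0.6834.
With d_HCl + d_NH₃ = 66.0 cm, d_NH₃ = 66.0/(1 + 0.6834) = 39.21 cm.
d_HCl = 66.0 − 39.21 = 26.79 cm.

26.79 cm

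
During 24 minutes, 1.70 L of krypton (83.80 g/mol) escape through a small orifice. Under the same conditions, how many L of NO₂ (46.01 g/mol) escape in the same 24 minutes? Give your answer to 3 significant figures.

2.29 L

By Graham's law, rate_NO₂/rate_Kr = √(M_Kr/M_NO₂) = √(83.80/46.01) = √1.821 = 1.350.
So the volume for NO₂ is 1.70 × 1.350 = 2.29 L.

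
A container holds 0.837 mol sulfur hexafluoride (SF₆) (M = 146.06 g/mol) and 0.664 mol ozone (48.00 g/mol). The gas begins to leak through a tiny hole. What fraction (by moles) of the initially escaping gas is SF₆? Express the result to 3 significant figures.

The effusion rate of species i is ∝ p_i/√M_i ∝ n_i/√M_i.
So x_SF₆ in the escaping gas = (n_SF₆/√M_SF₆) / Σ(n_i/√M_i)
= (0.837/√146.06) / (0.837/√146.06 + 0.664/√48.00) = 0.06926/(0.06926 + 0.09584) = 0.419.

0.419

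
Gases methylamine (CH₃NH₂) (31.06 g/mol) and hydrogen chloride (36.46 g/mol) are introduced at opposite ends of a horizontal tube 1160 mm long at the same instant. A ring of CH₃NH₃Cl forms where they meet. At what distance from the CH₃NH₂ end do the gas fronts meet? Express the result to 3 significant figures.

603 mm

In equal time, each gas travels a distance ∝ its rate ∝ 1/√M, so d_CH₃NH₂/d_HCl = √(M_HCl/M_CH₃NH₂) = √(36.46/31.06) = 1.083.
With d_CH₃NH₂ + d_HCl = 1160 mm, d_HCl = 1160/(1 + 1.083) = 556.8 mm.
d_CH₃NH₂ = 1160 − 556.8 = 603 mm.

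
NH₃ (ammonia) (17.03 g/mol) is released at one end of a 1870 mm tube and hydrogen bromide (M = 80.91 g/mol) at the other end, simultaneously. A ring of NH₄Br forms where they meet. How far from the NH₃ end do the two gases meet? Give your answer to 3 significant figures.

1280 mm

Distances travelled in equal time are proportional to diffusion rates, so d_NH₃/d_HBr = √(M_HBr/M_NH₃) = √(80.91/17.03) = 2.180.
With d_NH₃ + d_HBr = 1870 mm, d_HBr = 1870/(1 + 2.180) = 588.1 mm.
d_NH₃ = 1870 − 588.1 = 1280 mm.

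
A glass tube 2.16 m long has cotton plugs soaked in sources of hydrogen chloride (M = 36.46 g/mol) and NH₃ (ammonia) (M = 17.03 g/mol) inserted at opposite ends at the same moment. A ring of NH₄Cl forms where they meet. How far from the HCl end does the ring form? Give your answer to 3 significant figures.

Distances travelled in equal time are proportional to diffusion rates, so d_HCl/d_NH₃ = √(M_NH₃/M_HCl) = √(17.03/36.46) = 0.6834.
With d_HCl + d_NH₃ = 2.16 m, d_NH₃ = 2.16/(1 + 0.6834) = 1.283 m.
d_HCl = 2.16 − 1.283 = 0.877 m.

0.877 m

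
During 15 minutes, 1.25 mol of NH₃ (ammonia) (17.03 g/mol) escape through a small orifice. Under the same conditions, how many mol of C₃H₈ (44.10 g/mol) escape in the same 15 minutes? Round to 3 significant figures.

0.777 mol

From Graham's law, rate_C₃H₈/rate_NH₃ = √(M_NH₃/M_C₃H₈) = √(17.03/44.10) = √0.3862 = 0.6214.
So the amount for C₃H₈ is 1.25 × 0.6214 = 0.777 mol.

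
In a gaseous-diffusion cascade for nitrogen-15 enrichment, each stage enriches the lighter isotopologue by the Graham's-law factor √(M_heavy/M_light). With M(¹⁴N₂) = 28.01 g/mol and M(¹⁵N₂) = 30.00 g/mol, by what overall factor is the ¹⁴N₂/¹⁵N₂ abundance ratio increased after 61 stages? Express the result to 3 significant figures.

8.11

After 61 stages the ratio has grown by (√(30.00/28.01))^61 = (30.00/28.01)^(61/2).
= 1.07105^(61/2) = 8.11.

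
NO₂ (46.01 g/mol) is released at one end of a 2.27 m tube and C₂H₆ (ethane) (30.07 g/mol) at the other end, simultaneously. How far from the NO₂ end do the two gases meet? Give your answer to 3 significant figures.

Graham's law gives d_NO₂/d_C₂H₆ = rate_NO₂/rate_C₂H₆ = √(M_C₂H₆/M_NO₂) = √(30.07/46.01) = 0.8084.
With d_NO₂ + d_C₂H₆ = 2.27 m, d_C₂H₆ = 2.27/(1 + 0.8084) = 1.255 m.
d_NO₂ = 2.27 − 1.255 = 1.01 m.

1.01 m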